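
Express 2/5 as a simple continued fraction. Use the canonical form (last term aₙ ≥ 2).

[0; 2, 2]

2 = 0×5 + 2
5 = 2×2 + 1
2 = 2×1 + 0  (stop)
So 2/5 = [0; 2, 2].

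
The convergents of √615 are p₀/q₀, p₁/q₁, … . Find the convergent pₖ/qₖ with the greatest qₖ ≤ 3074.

30751/1240

√615 = [24; 1, 3, 1, 48, …] (period length 4).
Convergents:
  p_0/q_0 = 24/1
  p_1/q_1 = 25/1
  p_2/q_2 = 99/4
  p_3/q_3 = 124/5
  p_4/q_4 = 6051/244
  p_5/q_5 = 6175/249
  p_6/q_6 = 24576/991
  p_7/q_7 = 30751/1240
  p_8/q_8 = 1500624/60511
q_7 = 1240 ≤ 3074 < 60511 = q_8, so the answer is 30751/1240.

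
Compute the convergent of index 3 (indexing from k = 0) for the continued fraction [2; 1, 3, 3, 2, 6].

Using pₖ = aₖpₖ₋₁ + pₖ₋₂, qₖ = aₖqₖ₋₁ + qₖ₋₂ (with p₋₁=1, p₋₂=0, q₋₁=0, q₋₂=1):
  k=0: a=2, p=2, q=1
  k=1: a=1, p=3, q=1
  k=2: a=3, p=11, q=4
  k=3: a=3, p=36, q=13

36/13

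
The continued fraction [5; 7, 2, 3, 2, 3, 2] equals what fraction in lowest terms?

4811/937

Using pₖ = aₖpₖ₋₁ + pₖ₋₂ and qₖ = aₖqₖ₋₁ + qₖ₋₂:
  k=0: a=5, p=5, q=1
  k=1: a=7, p=36, q=7
  k=2: a=2, p=77, q=15
  k=3: a=3, p=267, q=52
  k=4: a=2, p=611, q=119
  k=5: a=3, p=2100, q=409
  k=6: a=2, p=4811, q=937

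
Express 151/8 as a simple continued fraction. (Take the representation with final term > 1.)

151 = 18×8 + 7
8 = 1×7 + 1
7 = 7×1 + 0  (stop)
So 151/8 = [18; 1, 7].

[18; 1, 7]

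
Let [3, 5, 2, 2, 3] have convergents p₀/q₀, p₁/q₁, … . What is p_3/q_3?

Using pₖ = aₖpₖ₋₁ + pₖ₋₂, qₖ = aₖqₖ₋₁ + qₖ₋₂ (with p₋₁=1, p₋₂=0, q₋₁=0, q₋₂=1):
  k=0: a=3, p=3, q=1
  k=1: a=5, p=16, q=5
  k=2: a=2, p=35, q=11
  k=3: a=2, p=86, q=27

86/27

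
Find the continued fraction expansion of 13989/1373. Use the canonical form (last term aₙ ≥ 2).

13989 = 10·1373 + 259
1373 = 5·259 + 78
259 = 3·78 + 25
78 = 3·25 + 3
25 = 8·3 + 1
3 = 3·1 + 0  (stop)
So 13989/1373 = [10; 5, 3, 3, 8, 3].

[10; 5, 3, 3, 8, 3]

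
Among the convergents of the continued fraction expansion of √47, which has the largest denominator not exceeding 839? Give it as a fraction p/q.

√47 = [6; 1, 5, 1, 12, …] (period length 4).
Convergents:
  p_0/q_0 = 6/1
  p_1/q_1 = 7/1
  p_2/q_2 = 41/6
  p_3/q_3 = 48/7
  p_4/q_4 = 617/90
  p_5/q_5 = 665/97
  p_6/q_6 = 3942/575
  p_7/q_7 = 4607/672
  p_8/q_8 = 59226/8639
q_7 = 672 ≤ 839 < 8639 = q_8, so the answer is 4607/672.

4607/672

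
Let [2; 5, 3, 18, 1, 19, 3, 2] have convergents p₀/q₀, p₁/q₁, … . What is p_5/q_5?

13485/6164

Using pₖ = aₖpₖ₋₁ + pₖ₋₂, qₖ = aₖqₖ₋₁ + qₖ₋₂ (with p₋₁=1, p₋₂=0, q₋₁=0, q₋₂=1):
  k=0: a=2, p=2, q=1
  k=1: a=5, p=11, q=5
  k=2: a=3, p=35, q=16
  k=3: a=18, p=641, q=293
  k=4: a=1, p=676, q=309
  k=5: a=19, p=13485, q=6164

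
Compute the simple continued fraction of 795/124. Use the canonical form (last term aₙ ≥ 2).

[6; 2, 2, 3, 7]

795 = 6×124 + 51
124 = 2×51 + 22
51 = 2×22 + 7
22 = 3×7 + 1
7 = 7×1 + 0  (stop)
So 795/124 = [6; 2, 2, 3, 7].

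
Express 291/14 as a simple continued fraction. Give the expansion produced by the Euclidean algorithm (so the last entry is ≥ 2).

291 = 20*14 + 11
14 = 1*11 + 3
11 = 3*3 + 2
3 = 1*2 + 1
2 = 2*1 + 0  (stop)
So 291/14 = [20; 1, 3, 1, 2].

[20; 1, 3, 1, 2]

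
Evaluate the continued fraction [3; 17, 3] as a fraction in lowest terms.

159/52

Fold from the inside: start with 3/1.
  17 + 1/3 = 52/3
  3 + 3/52 = 159/52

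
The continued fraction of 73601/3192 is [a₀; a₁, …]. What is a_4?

73601 = 23·3192 + 185   →  a_0 = 23
3192 = 17·185 + 47   →  a_1 = 17
185 = 3·47 + 44   →  a_2 = 3
47 = 1·44 + 3   →  a_3 = 1
44 = 14·3 + 2   →  a_4 = 14

14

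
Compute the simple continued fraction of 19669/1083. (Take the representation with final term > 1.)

[18; 6, 5, 3, 3, 3]

19669 = 18×1083 + 175
1083 = 6×175 + 33
175 = 5×33 + 10
33 = 3×10 + 3
10 = 3×3 + 1
3 = 3×1 + 0  (stop)
So 19669/1083 = [18; 6, 5, 3, 3, 3].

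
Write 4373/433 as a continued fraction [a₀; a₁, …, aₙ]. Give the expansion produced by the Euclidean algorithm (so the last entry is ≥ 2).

[10; 10, 14, 3]

4373 = 10*433 + 43
433 = 10*43 + 3
43 = 14*3 + 1
3 = 3*1 + 0  (stop)
So 4373/433 = [10; 10, 14, 3].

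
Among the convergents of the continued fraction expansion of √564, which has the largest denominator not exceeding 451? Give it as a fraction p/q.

√564 = [23; 1, 2, 1, 46, …] (period length 4).
Convergents:
  p_0/q_0 = 23/1
  p_1/q_1 = 24/1
  p_2/q_2 = 71/3
  p_3/q_3 = 95/4
  p_4/q_4 = 4441/187
  p_5/q_5 = 4536/191
  p_6/q_6 = 13513/569
q_5 = 191 ≤ 451 < 569 = q_6, so the answer is 4536/191.

4536/191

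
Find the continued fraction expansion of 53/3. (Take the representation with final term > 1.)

[17; 1, 2]

53 = 17*3 + 2
3 = 1*2 + 1
2 = 2*1 + 0  (stop)
So 53/3 = [17; 1, 2].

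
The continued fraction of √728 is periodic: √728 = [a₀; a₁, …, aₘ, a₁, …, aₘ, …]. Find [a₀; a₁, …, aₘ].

a₀ = ⌊√728⌋ = 26.

[26; 1, 52]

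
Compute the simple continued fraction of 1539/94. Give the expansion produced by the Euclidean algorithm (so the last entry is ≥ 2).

1539 = 16×94 + 35
94 = 2×35 + 24
35 = 1×24 + 11
24 = 2×11 + 2
11 = 5×2 + 1
2 = 2×1 + 0  (stop)
So 1539/94 = [16; 2, 1, 2, 5, 2].

[16; 2, 1, 2, 5, 2]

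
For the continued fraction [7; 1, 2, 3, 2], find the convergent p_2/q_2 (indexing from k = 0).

23/3

Using pₖ = aₖpₖ₋₁ + pₖ₋₂, qₖ = aₖqₖ₋₁ + qₖ₋₂ (with p₋₁=1, p₋₂=0, q₋₁=0, q₋₂=1):
  k=0: a=7, p=7, q=1
  k=1: a=1, p=8, q=1
  k=2: a=2, p=23, q=3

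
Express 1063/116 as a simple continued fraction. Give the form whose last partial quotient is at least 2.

1063 = 9×116 + 19
116 = 6×19 + 2
19 = 9×2 + 1
2 = 2×1 + 0  (stop)
So 1063/116 = [9; 6, 9, 2].

[9; 6, 9, 2]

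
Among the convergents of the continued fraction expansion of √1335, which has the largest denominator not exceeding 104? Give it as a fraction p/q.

√1335 = [36; 1, 1, 6, 7, 6, 1, 1, 72, …] (period length 8).
Convergents:
  p_0/q_0 = 36/1
  p_1/q_1 = 37/1
  p_2/q_2 = 73/2
  p_3/q_3 = 475/13
  p_4/q_4 = 3398/93
  p_5/q_5 = 20863/571
q_4 = 93 ≤ 104 < 571 = q_5, so the answer is 3398/93.

3398/93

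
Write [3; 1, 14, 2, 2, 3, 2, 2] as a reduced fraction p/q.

5761/1464

Using pₖ = aₖpₖ₋₁ + pₖ₋₂ and qₖ = aₖqₖ₋₁ + qₖ₋₂:
  k=0: a=3, p=3, q=1
  k=1: a=1, p=4, q=1
  k=2: a=14, p=59, q=15
  k=3: a=2, p=122, q=31
  k=4: a=2, p=303, q=77
  k=5: a=3, p=1031, q=262
  k=6: a=2, p=2365, q=601
  k=7: a=2, p=5761, q=1464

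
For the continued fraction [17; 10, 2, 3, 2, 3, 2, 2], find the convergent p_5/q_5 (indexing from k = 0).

9813/574

Using pₖ = aₖpₖ₋₁ + pₖ₋₂, qₖ = aₖqₖ₋₁ + qₖ₋₂ (with p₋₁=1, p₋₂=0, q₋₁=0, q₋₂=1):
  k=0: a=17, p=17, q=1
  k=1: a=10, p=171, q=10
  k=2: a=2, p=359, q=21
  k=3: a=3, p=1248, q=73
  k=4: a=2, p=2855, q=167
  k=5: a=3, p=9813, q=574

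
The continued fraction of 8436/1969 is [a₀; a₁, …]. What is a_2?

8436 = 4·1969 + 560   →  a_0 = 4
1969 = 3·560 + 289   →  a_1 = 3
560 = 1·289 + 271   →  a_2 = 1

1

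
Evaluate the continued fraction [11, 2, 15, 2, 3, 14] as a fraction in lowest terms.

Fold from the inside: start with 14/1.
  3 + 1/14 = 43/14
  2 + 14/43 = 100/43
  15 + 43/100 = 1543/100
  2 + 100/1543 = 3186/1543
  11 + 1543/3186 = 36589/3186

36589/3186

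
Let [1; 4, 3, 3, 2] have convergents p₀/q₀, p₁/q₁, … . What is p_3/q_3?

53/43

Using pₖ = aₖpₖ₋₁ + pₖ₋₂, qₖ = aₖqₖ₋₁ + qₖ₋₂ (with p₋₁=1, p₋₂=0, q₋₁=0, q₋₂=1):
  k=0: a=1, p=1, q=1
  k=1: a=4, p=5, q=4
  k=2: a=3, p=16, q=13
  k=3: a=3, p=53, q=43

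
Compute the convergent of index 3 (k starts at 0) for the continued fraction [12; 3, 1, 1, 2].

86/7

Using pₖ = aₖpₖ₋₁ + pₖ₋₂, qₖ = aₖqₖ₋₁ + qₖ₋₂ (with p₋₁=1, p₋₂=0, q₋₁=0, q₋₂=1):
  k=0: a=12, p=12, q=1
  k=1: a=3, p=37, q=3
  k=2: a=1, p=49, q=4
  k=3: a=1, p=86, q=7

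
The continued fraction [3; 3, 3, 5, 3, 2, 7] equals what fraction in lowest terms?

Fold from the inside: start with 7/1.
  2 + 1/7 = 15/7
  3 + 7/15 = 52/15
  5 + 15/52 = 275/52
  3 + 52/275 = 877/275
  3 + 275/877 = 2906/877
  3 + 877/2906 = 9595/2906

9595/2906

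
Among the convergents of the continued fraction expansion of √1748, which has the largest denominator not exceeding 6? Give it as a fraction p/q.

209/5

√1748 = [41; 1, 4, 4, 4, 1, 82, …] (period length 6).
Convergents:
  p_0/q_0 = 41/1
  p_1/q_1 = 42/1
  p_2/q_2 = 209/5
  p_3/q_3 = 878/21
q_2 = 5 ≤ 6 < 21 = q_3, so the answer is 209/5.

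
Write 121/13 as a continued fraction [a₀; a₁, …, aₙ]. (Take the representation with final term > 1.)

121 = 9×13 + 4
13 = 3×4 + 1
4 = 4×1 + 0  (stop)
So 121/13 = [9; 3, 4].

[9; 3, 4]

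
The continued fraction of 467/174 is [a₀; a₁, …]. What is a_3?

467 = 2·174 + 119   →  a_0 = 2
174 = 1·119 + 55   →  a_1 = 1
119 = 2·55 + 9   →  a_2 = 2
55 = 6·9 + 1   →  a_3 = 6

6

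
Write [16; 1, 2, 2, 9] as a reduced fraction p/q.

Using pₖ = aₖpₖ₋₁ + pₖ₋₂ and qₖ = aₖqₖ₋₁ + qₖ₋₂:
  k=0: a=16, p=16, q=1
  k=1: a=1, p=17, q=1
  k=2: a=2, p=50, q=3
  k=3: a=2, p=117, q=7
  k=4: a=9, p=1103, q=66

1103/66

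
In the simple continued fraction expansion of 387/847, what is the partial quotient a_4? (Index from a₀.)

3

387 = 0·847 + 387   →  a_0 = 0
847 = 2·387 + 73   →  a_1 = 2
387 = 5·73 + 22   →  a_2 = 5
73 = 3·22 + 7   →  a_3 = 3
22 = 3·7 + 1   →  a_4 = 3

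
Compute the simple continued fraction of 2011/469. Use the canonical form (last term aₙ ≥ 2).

[4; 3, 2, 9, 7]

2011 = 4*469 + 135
469 = 3*135 + 64
135 = 2*64 + 7
64 = 9*7 + 1
7 = 7*1 + 0  (stop)
So 2011/469 = [4; 3, 2, 9, 7].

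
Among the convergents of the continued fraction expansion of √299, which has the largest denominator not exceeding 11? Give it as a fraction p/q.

121/7

√299 = [17; 3, 2, 3, 34, …] (period length 4).
Convergents:
  p_0/q_0 = 17/1
  p_1/q_1 = 52/3
  p_2/q_2 = 121/7
  p_3/q_3 = 415/24
q_2 = 7 ≤ 11 < 24 = q_3, so the answer is 121/7.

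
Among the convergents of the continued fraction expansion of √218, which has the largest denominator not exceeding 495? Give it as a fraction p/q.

√218 = [14; 1, 3, 3, 1, 28, …] (period length 5).
Convergents:
  p_0/q_0 = 14/1
  p_1/q_1 = 15/1
  p_2/q_2 = 59/4
  p_3/q_3 = 192/13
  p_4/q_4 = 251/17
  p_5/q_5 = 7220/489
  p_6/q_6 = 7471/506
q_5 = 489 ≤ 495 < 506 = q_6, so the answer is 7220/489.

7220/489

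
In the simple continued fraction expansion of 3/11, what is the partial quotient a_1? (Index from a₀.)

3

3 = 0·11 + 3   →  a_0 = 0
11 = 3·3 + 2   →  a_1 = 3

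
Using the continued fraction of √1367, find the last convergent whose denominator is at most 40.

1368/37

√1367 = [36; 1, 35, 1, 72, …] (period length 4).
Convergents:
  p_0/q_0 = 36/1
  p_1/q_1 = 37/1
  p_2/q_2 = 1331/36
  p_3/q_3 = 1368/37
  p_4/q_4 = 99827/2700
q_3 = 37 ≤ 40 < 2700 = q_4, so the answer is 1368/37.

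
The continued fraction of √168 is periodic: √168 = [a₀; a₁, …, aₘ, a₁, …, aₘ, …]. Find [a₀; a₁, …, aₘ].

a₀ = ⌊√168⌋ = 12.
With m₀=0, d₀=1 and mₖ₊₁ = dₖaₖ − mₖ, dₖ₊₁ = (n − mₖ₊₁²)/dₖ, aₖ₊₁ = ⌊(a₀+mₖ₊₁)/dₖ₊₁⌋:
  k=1: m=12, d=24, a=1
  k=2: m=12, d=1, a=24
d=1 and a=2a₀=24 at k=2, so the next step gives (m, d) = (12, 24) again — its k=1 value — and the period has length 2.

[12; 1, 24]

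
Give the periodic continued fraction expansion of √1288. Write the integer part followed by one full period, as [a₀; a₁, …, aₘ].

a₀ = ⌊√1288⌋ = 35.
With m₀=0, d₀=1 and mₖ₊₁ = dₖaₖ − mₖ, dₖ₊₁ = (n − mₖ₊₁²)/dₖ, aₖ₊₁ = ⌊(a₀+mₖ₊₁)/dₖ₊₁⌋:
  k=1: m=35, d=63, a=1
  k=2: m=28, d=8, a=7
  k=3: m=28, d=63, a=1
  k=4: m=35, d=1, a=70
d=1 and a=2a₀=70 at k=4, so the next step gives (m, d) = (35, 63) again — its k=1 value — and the period has length 4.

[35; 1, 7, 1, 70]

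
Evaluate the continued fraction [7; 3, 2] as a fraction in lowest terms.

Fold from the inside: start with 2/1.
  3 + 1/2 = 7/2
  7 + 2/7 = 51/7

51/7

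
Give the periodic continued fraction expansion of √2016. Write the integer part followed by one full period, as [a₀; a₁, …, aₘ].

a₀ = ⌊√2016⌋ = 44.
With m₀=0, d₀=1 and mₖ₊₁ = dₖaₖ − mₖ, dₖ₊₁ = (n − mₖ₊₁²)/dₖ, aₖ₊₁ = ⌊(a₀+mₖ₊₁)/dₖ₊₁⌋:
  k=1: m=44, d=80, a=1
  k=2: m=36, d=9, a=8
  k=3: m=36, d=80, a=1
  k=4: m=44, d=1, a=88
d=1 and a=2a₀=88 at k=4, so the next step gives (m, d) = (44, 80) again — its k=1 value — and the period has length 4.

[44; 1, 8, 1, 88]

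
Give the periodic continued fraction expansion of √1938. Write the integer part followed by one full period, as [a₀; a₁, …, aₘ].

[44; 44, 88]

a₀ = ⌊√1938⌋ = 44.
With m₀=0, d₀=1 and mₖ₊₁ = dₖaₖ − mₖ, dₖ₊₁ = (n − mₖ₊₁²)/dₖ, aₖ₊₁ = ⌊(a₀+mₖ₊₁)/dₖ₊₁⌋:
  k=1: m=44, d=2, a=44
  k=2: m=44, d=1, a=88
d=1 and a=2a₀=88 at k=2, so the next step gives (m, d) = (44, 2) again — its k=1 value — and the period has length 2.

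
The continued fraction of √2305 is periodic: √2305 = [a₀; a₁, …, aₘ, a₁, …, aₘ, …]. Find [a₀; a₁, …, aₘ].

a₀ = ⌊√2305⌋ = 48.
With m₀=0, d₀=1 and mₖ₊₁ = dₖaₖ − mₖ, dₖ₊₁ = (n − mₖ₊₁²)/dₖ, aₖ₊₁ = ⌊(a₀+mₖ₊₁)/dₖ₊₁⌋:
  k=1: m=48, d=1, a=96
d=1 and a=2a₀=96 at k=1, so the next step gives (m, d) = (48, 1) again — its k=1 value — and the period has length 1.

[48; 96]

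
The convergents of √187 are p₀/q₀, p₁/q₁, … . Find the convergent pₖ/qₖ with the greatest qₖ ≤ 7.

41/3

√187 = [13; 1, 2, 13, 2, 1, 26, …] (period length 6).
Convergents:
  p_0/q_0 = 13/1
  p_1/q_1 = 14/1
  p_2/q_2 = 41/3
  p_3/q_3 = 547/40
q_2 = 3 ≤ 7 < 40 = q_3, so the answer is 41/3.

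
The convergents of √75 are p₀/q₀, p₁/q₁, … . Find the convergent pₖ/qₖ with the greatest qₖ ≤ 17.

√75 = [8; 1, 1, 1, 16, …] (period length 4).
Convergents:
  p_0/q_0 = 8/1
  p_1/q_1 = 9/1
  p_2/q_2 = 17/2
  p_3/q_3 = 26/3
  p_4/q_4 = 433/50
q_3 = 3 ≤ 17 < 50 = q_4, so the answer is 26/3.

26/3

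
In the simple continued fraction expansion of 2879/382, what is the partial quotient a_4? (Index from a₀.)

2879 = 7·382 + 205   →  a_0 = 7
382 = 1·205 + 177   →  a_1 = 1
205 = 1·177 + 28   →  a_2 = 1
177 = 6·28 + 9   →  a_3 = 6
28 = 3·9 + 1   →  a_4 = 3

3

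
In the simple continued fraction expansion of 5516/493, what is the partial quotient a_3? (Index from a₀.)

5516 = 11·493 + 93   →  a_0 = 11
493 = 5·93 + 28   →  a_1 = 5
93 = 3·28 + 9   →  a_2 = 3
28 = 3·9 + 1   →  a_3 = 3

3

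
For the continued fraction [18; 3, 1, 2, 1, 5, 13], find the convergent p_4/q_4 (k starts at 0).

Using pₖ = aₖpₖ₋₁ + pₖ₋₂, qₖ = aₖqₖ₋₁ + qₖ₋₂ (with p₋₁=1, p₋₂=0, q₋₁=0, q₋₂=1):
  k=0: a=18, p=18, q=1
  k=1: a=3, p=55, q=3
  k=2: a=1, p=73, q=4
  k=3: a=2, p=201, q=11
  k=4: a=1, p=274, q=15

274/15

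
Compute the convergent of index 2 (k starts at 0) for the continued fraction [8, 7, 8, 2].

Using pₖ = aₖpₖ₋₁ + pₖ₋₂, qₖ = aₖqₖ₋₁ + qₖ₋₂ (with p₋₁=1, p₋₂=0, q₋₁=0, q₋₂=1):
  k=0: a=8, p=8, q=1
  k=1: a=7, p=57, q=7
  k=2: a=8, p=464, q=57

464/57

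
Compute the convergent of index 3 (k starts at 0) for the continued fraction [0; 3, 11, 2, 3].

Using pₖ = aₖpₖ₋₁ + pₖ₋₂, qₖ = aₖqₖ₋₁ + qₖ₋₂ (with p₋₁=1, p₋₂=0, q₋₁=0, q₋₂=1):
  k=0: a=0, p=0, q=1
  k=1: a=3, p=1, q=3
  k=2: a=11, p=11, q=34
  k=3: a=2, p=23, q=71

23/71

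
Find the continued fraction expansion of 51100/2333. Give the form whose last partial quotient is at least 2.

[21; 1, 9, 3, 10, 2, 3]

51100 = 21·2333 + 2107
2333 = 1·2107 + 226
2107 = 9·226 + 73
226 = 3·73 + 7
73 = 10·7 + 3
7 = 2·3 + 1
3 = 3·1 + 0  (stop)
So 51100/2333 = [21; 1, 9, 3, 10, 2, 3].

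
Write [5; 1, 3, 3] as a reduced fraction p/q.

75/13

Using pₖ = aₖpₖ₋₁ + pₖ₋₂ and qₖ = aₖqₖ₋₁ + qₖ₋₂:
  k=0: a=5, p=5, q=1
  k=1: a=1, p=6, q=1
  k=2: a=3, p=23, q=4
  k=3: a=3, p=75, q=13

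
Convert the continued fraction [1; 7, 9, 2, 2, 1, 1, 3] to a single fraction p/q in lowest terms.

Fold from the inside: start with 3/1.
  1 + 1/3 = 4/3
  1 + 3/4 = 7/4
  2 + 4/7 = 18/7
  2 + 7/18 = 43/18
  9 + 18/43 = 405/43
  7 + 43/405 = 2878/405
  1 + 405/2878 = 3283/2878

3283/2878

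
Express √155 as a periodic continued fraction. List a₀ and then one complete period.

a₀ = ⌊√155⌋ = 12.
With m₀=0, d₀=1 and mₖ₊₁ = dₖaₖ − mₖ, dₖ₊₁ = (n − mₖ₊₁²)/dₖ, aₖ₊₁ = ⌊(a₀+mₖ₊₁)/dₖ₊₁⌋:
  k=1: m=12, d=11, a=2
  k=2: m=10, d=5, a=4
  k=3: m=10, d=11, a=2
  k=4: m=12, d=1, a=24
d=1 and a=2a₀=24 at k=4, so the next step gives (m, d) = (12, 11) again — its k=1 value — and the period has length 4.

[12; 2, 4, 2, 24]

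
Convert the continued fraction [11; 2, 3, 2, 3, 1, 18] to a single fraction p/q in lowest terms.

Using pₖ = aₖpₖ₋₁ + pₖ₋₂ and qₖ = aₖqₖ₋₁ + qₖ₋₂:
  k=0: a=11, p=11, q=1
  k=1: a=2, p=23, q=2
  k=2: a=3, p=80, q=7
  k=3: a=2, p=183, q=16
  k=4: a=3, p=629, q=55
  k=5: a=1, p=812, q=71
  k=6: a=18, p=15245, q=1333

15245/1333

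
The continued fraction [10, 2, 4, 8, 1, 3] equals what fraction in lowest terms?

Using pₖ = aₖpₖ₋₁ + pₖ₋₂ and qₖ = aₖqₖ₋₁ + qₖ₋₂:
  k=0: a=10, p=10, q=1
  k=1: a=2, p=21, q=2
  k=2: a=4, p=94, q=9
  k=3: a=8, p=773, q=74
  k=4: a=1, p=867, q=83
  k=5: a=3, p=3374, q=323

3374/323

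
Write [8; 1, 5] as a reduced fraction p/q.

Using pₖ = aₖpₖ₋₁ + pₖ₋₂ and qₖ = aₖqₖ₋₁ + qₖ₋₂:
  k=0: a=8, p=8, q=1
  k=1: a=1, p=9, q=1
  k=2: a=5, p=53, q=6

53/6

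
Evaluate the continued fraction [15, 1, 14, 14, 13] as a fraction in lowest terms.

Using pₖ = aₖpₖ₋₁ + pₖ₋₂ and qₖ = aₖqₖ₋₁ + qₖ₋₂:
  k=0: a=15, p=15, q=1
  k=1: a=1, p=16, q=1
  k=2: a=14, p=239, q=15
  k=3: a=14, p=3362, q=211
  k=4: a=13, p=43945, q=2758

43945/2758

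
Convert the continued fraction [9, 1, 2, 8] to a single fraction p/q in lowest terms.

Using pₖ = aₖpₖ₋₁ + pₖ₋₂ and qₖ = aₖqₖ₋₁ + qₖ₋₂:
  k=0: a=9, p=9, q=1
  k=1: a=1, p=10, q=1
  k=2: a=2, p=29, q=3
  k=3: a=8, p=242, q=25

242/25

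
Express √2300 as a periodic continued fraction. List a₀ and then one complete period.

a₀ = ⌊√2300⌋ = 47.
With m₀=0, d₀=1 and mₖ₊₁ = dₖaₖ − mₖ, dₖ₊₁ = (n − mₖ₊₁²)/dₖ, aₖ₊₁ = ⌊(a₀+mₖ₊₁)/dₖ₊₁⌋:
  k=1: m=47, d=91, a=1
  k=2: m=44, d=4, a=22
  k=3: m=44, d=91, a=1
  k=4: m=47, d=1, a=94
d=1 and a=2a₀=94 at k=4, so the next step gives (m, d) = (47, 91) again — its k=1 value — and the period has length 4.

[47; 1, 22, 1, 94]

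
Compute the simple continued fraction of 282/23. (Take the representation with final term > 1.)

282 = 12·23 + 6
23 = 3·6 + 5
6 = 1·5 + 1
5 = 5·1 + 0  (stop)
So 282/23 = [12; 3, 1, 5].

[12; 3, 1, 5]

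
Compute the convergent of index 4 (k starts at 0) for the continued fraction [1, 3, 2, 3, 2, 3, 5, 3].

71/55

Using pₖ = aₖpₖ₋₁ + pₖ₋₂, qₖ = aₖqₖ₋₁ + qₖ₋₂ (with p₋₁=1, p₋₂=0, q₋₁=0, q₋₂=1):
  k=0: a=1, p=1, q=1
  k=1: a=3, p=4, q=3
  k=2: a=2, p=9, q=7
  k=3: a=3, p=31, q=24
  k=4: a=2, p=71, q=55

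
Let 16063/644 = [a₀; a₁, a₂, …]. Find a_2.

16063 = 24·644 + 607   →  a_0 = 24
644 = 1·607 + 37   →  a_1 = 1
607 = 16·37 + 15   →  a_2 = 16

16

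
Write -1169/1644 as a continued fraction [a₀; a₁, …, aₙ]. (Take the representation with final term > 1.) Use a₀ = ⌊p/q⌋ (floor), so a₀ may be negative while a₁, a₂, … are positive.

[-1; 3, 2, 5, 1, 11, 3]

-1169 = -1*1644 + 475
1644 = 3*475 + 219
475 = 2*219 + 37
219 = 5*37 + 34
37 = 1*34 + 3
34 = 11*3 + 1
3 = 3*1 + 0  (stop)
So -1169/1644 = [-1; 3, 2, 5, 1, 11, 3].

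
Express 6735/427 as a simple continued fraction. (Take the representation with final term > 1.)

[15; 1, 3, 2, 2, 19]

6735 = 15·427 + 330
427 = 1·330 + 97
330 = 3·97 + 39
97 = 2·39 + 19
39 = 2·19 + 1
19 = 19·1 + 0  (stop)
So 6735/427 = [15; 1, 3, 2, 2, 19].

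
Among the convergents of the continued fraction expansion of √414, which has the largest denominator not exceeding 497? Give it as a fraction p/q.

8444/415

√414 = [20; 2, 1, 7, 2, 7, 1, 2, 40, …] (period length 8).
Convergents:
  p_0/q_0 = 20/1
  p_1/q_1 = 41/2
  p_2/q_2 = 61/3
  p_3/q_3 = 468/23
  p_4/q_4 = 997/49
  p_5/q_5 = 7447/366
  p_6/q_6 = 8444/415
  p_7/q_7 = 24335/1196
q_6 = 415 ≤ 497 < 1196 = q_7, so the answer is 8444/415.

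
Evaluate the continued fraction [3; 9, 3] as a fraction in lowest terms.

87/28

Fold from the inside: start with 3/1.
  9 + 1/3 = 28/3
  3 + 3/28 = 87/28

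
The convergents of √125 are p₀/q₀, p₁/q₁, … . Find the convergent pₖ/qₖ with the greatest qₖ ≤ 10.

67/6

√125 = [11; 5, 1, 1, 5, 22, …] (period length 5).
Convergents:
  p_0/q_0 = 11/1
  p_1/q_1 = 56/5
  p_2/q_2 = 67/6
  p_3/q_3 = 123/11
q_2 = 6 ≤ 10 < 11 = q_3, so the answer is 67/6.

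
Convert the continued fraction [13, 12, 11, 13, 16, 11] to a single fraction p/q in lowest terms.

4050669/309620

Fold from the inside: start with 11/1.
  16 + 1/11 = 177/11
  13 + 11/177 = 2312/177
  11 + 177/2312 = 25609/2312
  12 + 2312/25609 = 309620/25609
  13 + 25609/309620 = 4050669/309620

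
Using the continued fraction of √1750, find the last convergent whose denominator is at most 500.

√1750 = [41; 1, 4, 1, 82, …] (period length 4).
Convergents:
  p_0/q_0 = 41/1
  p_1/q_1 = 42/1
  p_2/q_2 = 209/5
  p_3/q_3 = 251/6
  p_4/q_4 = 20791/497
  p_5/q_5 = 21042/503
q_4 = 497 ≤ 500 < 503 = q_5, so the answer is 20791/497.

20791/497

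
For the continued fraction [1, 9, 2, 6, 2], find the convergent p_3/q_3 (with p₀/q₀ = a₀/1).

Using pₖ = aₖpₖ₋₁ + pₖ₋₂, qₖ = aₖqₖ₋₁ + qₖ₋₂ (with p₋₁=1, p₋₂=0, q₋₁=0, q₋₂=1):
  k=0: a=1, p=1, q=1
  k=1: a=9, p=10, q=9
  k=2: a=2, p=21, q=19
  k=3: a=6, p=136, q=123

136/123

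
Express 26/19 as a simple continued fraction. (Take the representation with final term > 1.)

[1; 2, 1, 2, 2]

26 = 1×19 + 7
19 = 2×7 + 5
7 = 1×5 + 2
5 = 2×2 + 1
2 = 2×1 + 0  (stop)
So 26/19 = [1; 2, 1, 2, 2].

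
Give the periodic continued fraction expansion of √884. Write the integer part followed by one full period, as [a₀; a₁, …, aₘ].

[29; 1, 2, 1, 2, 1, 2, 1, 58]

a₀ = ⌊√884⌋ = 29.
With m₀=0, d₀=1 and mₖ₊₁ = dₖaₖ − mₖ, dₖ₊₁ = (n − mₖ₊₁²)/dₖ, aₖ₊₁ = ⌊(a₀+mₖ₊₁)/dₖ₊₁⌋:
  k=1: m=29, d=43, a=1
  k=2: m=14, d=16, a=2
  k=3: m=18, d=35, a=1
  k=4: m=17, d=17, a=2
  k=5: m=17, d=35, a=1
  k=6: m=18, d=16, a=2
  k=7: m=14, d=43, a=1
  k=8: m=29, d=1, a=58
d=1 and a=2a₀=58 at k=8, so the next step gives (m, d) = (29, 43) again — its k=1 value — and the period has length 8.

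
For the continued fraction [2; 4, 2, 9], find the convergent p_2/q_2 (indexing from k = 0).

20/9

Using pₖ = aₖpₖ₋₁ + pₖ₋₂, qₖ = aₖqₖ₋₁ + qₖ₋₂ (with p₋₁=1, p₋₂=0, q₋₁=0, q₋₂=1):
  k=0: a=2, p=2, q=1
  k=1: a=4, p=9, q=4
  k=2: a=2, p=20, q=9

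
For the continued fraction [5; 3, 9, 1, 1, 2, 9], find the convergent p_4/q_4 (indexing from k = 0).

314/59

Using pₖ = aₖpₖ₋₁ + pₖ₋₂, qₖ = aₖqₖ₋₁ + qₖ₋₂ (with p₋₁=1, p₋₂=0, q₋₁=0, q₋₂=1):
  k=0: a=5, p=5, q=1
  k=1: a=3, p=16, q=3
  k=2: a=9, p=149, q=28
  k=3: a=1, p=165, q=31
  k=4: a=1, p=314, q=59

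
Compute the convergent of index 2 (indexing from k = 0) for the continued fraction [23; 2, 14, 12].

Using pₖ = aₖpₖ₋₁ + pₖ₋₂, qₖ = aₖqₖ₋₁ + qₖ₋₂ (with p₋₁=1, p₋₂=0, q₋₁=0, q₋₂=1):
  k=0: a=23, p=23, q=1
  k=1: a=2, p=47, q=2
  k=2: a=14, p=681, q=29

681/29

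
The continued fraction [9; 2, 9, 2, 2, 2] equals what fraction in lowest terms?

Using pₖ = aₖpₖ₋₁ + pₖ₋₂ and qₖ = aₖqₖ₋₁ + qₖ₋₂:
  k=0: a=9, p=9, q=1
  k=1: a=2, p=19, q=2
  k=2: a=9, p=180, q=19
  k=3: a=2, p=379, q=40
  k=4: a=2, p=938, q=99
  k=5: a=2, p=2255, q=238

2255/238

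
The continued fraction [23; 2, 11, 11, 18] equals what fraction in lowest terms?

108306/4613

Using pₖ = aₖpₖ₋₁ + pₖ₋₂ and qₖ = aₖqₖ₋₁ + qₖ₋₂:
  k=0: a=23, p=23, q=1
  k=1: a=2, p=47, q=2
  k=2: a=11, p=540, q=23
  k=3: a=11, p=5987, q=255
  k=4: a=18, p=108306, q=4613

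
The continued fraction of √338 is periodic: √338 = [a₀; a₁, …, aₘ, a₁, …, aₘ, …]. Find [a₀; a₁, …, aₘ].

[18; 2, 1, 1, 2, 36]

a₀ = ⌊√338⌋ = 18.
With m₀=0, d₀=1 and mₖ₊₁ = dₖaₖ − mₖ, dₖ₊₁ = (n − mₖ₊₁²)/dₖ, aₖ₊₁ = ⌊(a₀+mₖ₊₁)/dₖ₊₁⌋:
  k=1: m=18, d=14, a=2
  k=2: m=10, d=17, a=1
  k=3: m=7, d=17, a=1
  k=4: m=10, d=14, a=2
  k=5: m=18, d=1, a=36
d=1 and a=2a₀=36 at k=5, so the next step gives (m, d) = (18, 14) again — its k=1 value — and the period has length 5.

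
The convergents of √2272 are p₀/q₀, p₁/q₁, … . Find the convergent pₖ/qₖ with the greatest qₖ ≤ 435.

√2272 = [47; 1, 1, 1, 94, …] (period length 4).
Convergents:
  p_0/q_0 = 47/1
  p_1/q_1 = 48/1
  p_2/q_2 = 95/2
  p_3/q_3 = 143/3
  p_4/q_4 = 13537/284
  p_5/q_5 = 13680/287
  p_6/q_6 = 27217/571
q_5 = 287 ≤ 435 < 571 = q_6, so the answer is 13680/287.

13680/287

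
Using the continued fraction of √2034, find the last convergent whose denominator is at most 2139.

40635/901

√2034 = [45; 10, 90, …] (period length 2).
Convergents:
  p_0/q_0 = 45/1
  p_1/q_1 = 451/10
  p_2/q_2 = 40635/901
  p_3/q_3 = 406801/9020
q_2 = 901 ≤ 2139 < 9020 = q_3, so the answer is 40635/901.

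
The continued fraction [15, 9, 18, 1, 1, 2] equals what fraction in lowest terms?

Fold from the inside: start with 2/1.
  1 + 1/2 = 3/2
  1 + 2/3 = 5/3
  18 + 3/5 = 93/5
  9 + 5/93 = 842/93
  15 + 93/842 = 12723/842

12723/842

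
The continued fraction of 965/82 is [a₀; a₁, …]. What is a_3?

3

965 = 11·82 + 63   →  a_0 = 11
82 = 1·63 + 19   →  a_1 = 1
63 = 3·19 + 6   →  a_2 = 3
19 = 3·6 + 1   →  a_3 = 3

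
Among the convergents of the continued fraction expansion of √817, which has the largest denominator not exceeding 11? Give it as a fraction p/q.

200/7

√817 = [28; 1, 1, 2, 1, 1, 56, …] (period length 6).
Convergents:
  p_0/q_0 = 28/1
  p_1/q_1 = 29/1
  p_2/q_2 = 57/2
  p_3/q_3 = 143/5
  p_4/q_4 = 200/7
  p_5/q_5 = 343/12
q_4 = 7 ≤ 11 < 12 = q_5, so the answer is 200/7.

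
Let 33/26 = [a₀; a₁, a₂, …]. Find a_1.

3

33 = 1·26 + 7   →  a_0 = 1
26 = 3·7 + 5   →  a_1 = 3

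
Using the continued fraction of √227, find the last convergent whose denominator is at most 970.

6795/451

√227 = [15; 15, 30, …] (period length 2).
Convergents:
  p_0/q_0 = 15/1
  p_1/q_1 = 226/15
  p_2/q_2 = 6795/451
  p_3/q_3 = 102151/6780
q_2 = 451 ≤ 970 < 6780 = q_3, so the answer is 6795/451.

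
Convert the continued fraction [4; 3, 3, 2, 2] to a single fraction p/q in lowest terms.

Fold from the inside: start with 2/1.
  2 + 1/2 = 5/2
  3 + 2/5 = 17/5
  3 + 5/17 = 56/17
  4 + 17/56 = 241/56

241/56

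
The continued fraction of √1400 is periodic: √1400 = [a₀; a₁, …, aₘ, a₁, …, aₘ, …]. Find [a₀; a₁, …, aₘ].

a₀ = ⌊√1400⌋ = 37.
With m₀=0, d₀=1 and mₖ₊₁ = dₖaₖ − mₖ, dₖ₊₁ = (n − mₖ₊₁²)/dₖ, aₖ₊₁ = ⌊(a₀+mₖ₊₁)/dₖ₊₁⌋:
  k=1: m=37, d=31, a=2
  k=2: m=25, d=25, a=2
  k=3: m=25, d=31, a=2
  k=4: m=37, d=1, a=74
d=1 and a=2a₀=74 at k=4, so the next step gives (m, d) = (37, 31) again — its k=1 value — and the period has length 4.

[37; 2, 2, 2, 74]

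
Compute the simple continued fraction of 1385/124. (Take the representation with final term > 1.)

[11; 5, 1, 9, 2]

1385 = 11×124 + 21
124 = 5×21 + 19
21 = 1×19 + 2
19 = 9×2 + 1
2 = 2×1 + 0  (stop)
So 1385/124 = [11; 5, 1, 9, 2].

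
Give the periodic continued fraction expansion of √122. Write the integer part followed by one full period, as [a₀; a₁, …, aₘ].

[11; 22]

a₀ = ⌊√122⌋ = 11.
With m₀=0, d₀=1 and mₖ₊₁ = dₖaₖ − mₖ, dₖ₊₁ = (n − mₖ₊₁²)/dₖ, aₖ₊₁ = ⌊(a₀+mₖ₊₁)/dₖ₊₁⌋:
  k=1: m=11, d=1, a=22
d=1 and a=2a₀=22 at k=1, so the next step gives (m, d) = (11, 1) again — its k=1 value — and the period has length 1.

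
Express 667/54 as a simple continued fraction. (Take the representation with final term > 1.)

[12; 2, 1, 5, 3]

667 = 12·54 + 19
54 = 2·19 + 16
19 = 1·16 + 3
16 = 5·3 + 1
3 = 3·1 + 0  (stop)
So 667/54 = [12; 2, 1, 5, 3].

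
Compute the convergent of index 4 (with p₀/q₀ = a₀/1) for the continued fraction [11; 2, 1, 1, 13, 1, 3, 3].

775/68

Using pₖ = aₖpₖ₋₁ + pₖ₋₂, qₖ = aₖqₖ₋₁ + qₖ₋₂ (with p₋₁=1, p₋₂=0, q₋₁=0, q₋₂=1):
  k=0: a=11, p=11, q=1
  k=1: a=2, p=23, q=2
  k=2: a=1, p=34, q=3
  k=3: a=1, p=57, q=5
  k=4: a=13, p=775, q=68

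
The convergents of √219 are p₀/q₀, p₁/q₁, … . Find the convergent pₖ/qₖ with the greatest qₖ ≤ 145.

2131/144

√219 = [14; 1, 3, 1, 28, …] (period length 4).
Convergents:
  p_0/q_0 = 14/1
  p_1/q_1 = 15/1
  p_2/q_2 = 59/4
  p_3/q_3 = 74/5
  p_4/q_4 = 2131/144
  p_5/q_5 = 2205/149
q_4 = 144 ≤ 145 < 149 = q_5, so the answer is 2131/144.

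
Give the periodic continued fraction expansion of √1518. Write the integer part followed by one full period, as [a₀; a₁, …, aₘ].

a₀ = ⌊√1518⌋ = 38.
With m₀=0, d₀=1 and mₖ₊₁ = dₖaₖ − mₖ, dₖ₊₁ = (n − mₖ₊₁²)/dₖ, aₖ₊₁ = ⌊(a₀+mₖ₊₁)/dₖ₊₁⌋:
  k=1: m=38, d=74, a=1
  k=2: m=36, d=3, a=24
  k=3: m=36, d=74, a=1
  k=4: m=38, d=1, a=76
d=1 and a=2a₀=76 at k=4, so the next step gives (m, d) = (38, 74) again — its k=1 value — and the period has length 4.

[38; 1, 24, 1, 76]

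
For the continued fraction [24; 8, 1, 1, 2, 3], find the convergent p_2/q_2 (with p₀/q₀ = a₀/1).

Using pₖ = aₖpₖ₋₁ + pₖ₋₂, qₖ = aₖqₖ₋₁ + qₖ₋₂ (with p₋₁=1, p₋₂=0, q₋₁=0, q₋₂=1):
  k=0: a=24, p=24, q=1
  k=1: a=8, p=193, q=8
  k=2: a=1, p=217, q=9

217/9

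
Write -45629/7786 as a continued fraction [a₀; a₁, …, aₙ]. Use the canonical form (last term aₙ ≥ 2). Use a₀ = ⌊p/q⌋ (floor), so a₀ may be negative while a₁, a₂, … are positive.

[-6; 7, 6, 7, 12, 2]

-45629 = -6·7786 + 1087
7786 = 7·1087 + 177
1087 = 6·177 + 25
177 = 7·25 + 2
25 = 12·2 + 1
2 = 2·1 + 0  (stop)
So -45629/7786 = [-6; 7, 6, 7, 12, 2].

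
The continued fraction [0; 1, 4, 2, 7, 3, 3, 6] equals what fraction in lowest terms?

Fold from the inside: start with 6/1.
  3 + 1/6 = 19/6
  3 + 6/19 = 63/19
  7 + 19/63 = 460/63
  2 + 63/460 = 983/460
  4 + 460/983 = 4392/983
  1 + 983/4392 = 5375/4392
  0 + 4392/5375 = 4392/5375

4392/5375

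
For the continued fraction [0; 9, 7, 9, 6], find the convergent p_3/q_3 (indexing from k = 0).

64/585

Using pₖ = aₖpₖ₋₁ + pₖ₋₂, qₖ = aₖqₖ₋₁ + qₖ₋₂ (with p₋₁=1, p₋₂=0, q₋₁=0, q₋₂=1):
  k=0: a=0, p=0, q=1
  k=1: a=9, p=1, q=9
  k=2: a=7, p=7, q=64
  k=3: a=9, p=64, q=585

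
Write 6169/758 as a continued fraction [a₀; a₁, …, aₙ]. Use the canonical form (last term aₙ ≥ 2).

6169 = 8×758 + 105
758 = 7×105 + 23
105 = 4×23 + 13
23 = 1×13 + 10
13 = 1×10 + 3
10 = 3×3 + 1
3 = 3×1 + 0  (stop)
So 6169/758 = [8; 7, 4, 1, 1, 3, 3].

[8; 7, 4, 1, 1, 3, 3]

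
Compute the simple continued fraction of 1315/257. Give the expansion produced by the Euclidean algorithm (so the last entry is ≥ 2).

[5; 8, 1, 1, 3, 4]

1315 = 5×257 + 30
257 = 8×30 + 17
30 = 1×17 + 13
17 = 1×13 + 4
13 = 3×4 + 1
4 = 4×1 + 0  (stop)
So 1315/257 = [5; 8, 1, 1, 3, 4].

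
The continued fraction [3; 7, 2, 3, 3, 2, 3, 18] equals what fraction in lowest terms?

Fold from the inside: start with 18/1.
  3 + 1/18 = 55/18
  2 + 18/55 = 128/55
  3 + 55/128 = 439/128
  3 + 128/439 = 1445/439
  2 + 439/1445 = 3329/1445
  7 + 1445/3329 = 24748/3329
  3 + 3329/24748 = 77573/24748

77573/24748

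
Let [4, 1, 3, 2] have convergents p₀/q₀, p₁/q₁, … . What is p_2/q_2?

Using pₖ = aₖpₖ₋₁ + pₖ₋₂, qₖ = aₖqₖ₋₁ + qₖ₋₂ (with p₋₁=1, p₋₂=0, q₋₁=0, q₋₂=1):
  k=0: a=4, p=4, q=1
  k=1: a=1, p=5, q=1
  k=2: a=3, p=19, q=4

19/4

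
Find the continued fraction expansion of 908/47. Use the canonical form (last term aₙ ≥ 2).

908 = 19·47 + 15
47 = 3·15 + 2
15 = 7·2 + 1
2 = 2·1 + 0  (stop)
So 908/47 = [19; 3, 7, 2].

[19; 3, 7, 2]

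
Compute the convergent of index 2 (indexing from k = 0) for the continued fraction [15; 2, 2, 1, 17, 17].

77/5

Using pₖ = aₖpₖ₋₁ + pₖ₋₂, qₖ = aₖqₖ₋₁ + qₖ₋₂ (with p₋₁=1, p₋₂=0, q₋₁=0, q₋₂=1):
  k=0: a=15, p=15, q=1
  k=1: a=2, p=31, q=2
  k=2: a=2, p=77, q=5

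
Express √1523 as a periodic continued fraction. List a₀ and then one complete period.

a₀ = ⌊√1523⌋ = 39.

[39; 39, 78]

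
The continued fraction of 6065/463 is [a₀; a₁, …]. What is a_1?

6065 = 13·463 + 46   →  a_0 = 13
463 = 10·46 + 3   →  a_1 = 10

10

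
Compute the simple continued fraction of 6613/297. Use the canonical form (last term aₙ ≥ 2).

[22; 3, 1, 3, 6, 3]

6613 = 22×297 + 79
297 = 3×79 + 60
79 = 1×60 + 19
60 = 3×19 + 3
19 = 6×3 + 1
3 = 3×1 + 0  (stop)
So 6613/297 = [22; 3, 1, 3, 6, 3].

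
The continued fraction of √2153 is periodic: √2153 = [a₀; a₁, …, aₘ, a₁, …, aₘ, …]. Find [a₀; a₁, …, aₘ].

a₀ = ⌊√2153⌋ = 46.
With m₀=0, d₀=1 and mₖ₊₁ = dₖaₖ − mₖ, dₖ₊₁ = (n − mₖ₊₁²)/dₖ, aₖ₊₁ = ⌊(a₀+mₖ₊₁)/dₖ₊₁⌋:
  k=1: m=46, d=37, a=2
  k=2: m=28, d=37, a=2
  k=3: m=46, d=1, a=92
d=1 and a=2a₀=92 at k=3, so the next step gives (m, d) = (46, 37) again — its k=1 value — and the period has length 3.

[46; 2, 2, 92]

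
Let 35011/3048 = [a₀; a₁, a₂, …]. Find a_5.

2

35011 = 11·3048 + 1483   →  a_0 = 11
3048 = 2·1483 + 82   →  a_1 = 2
1483 = 18·82 + 7   →  a_2 = 18
82 = 11·7 + 5   →  a_3 = 11
7 = 1·5 + 2   →  a_4 = 1
5 = 2·2 + 1   →  a_5 = 2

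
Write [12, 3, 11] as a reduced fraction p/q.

Using pₖ = aₖpₖ₋₁ + pₖ₋₂ and qₖ = aₖqₖ₋₁ + qₖ₋₂:
  k=0: a=12, p=12, q=1
  k=1: a=3, p=37, q=3
  k=2: a=11, p=419, q=34

419/34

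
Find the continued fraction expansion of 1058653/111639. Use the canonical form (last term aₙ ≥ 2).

1058653 = 9*111639 + 53902
111639 = 2*53902 + 3835
53902 = 14*3835 + 212
3835 = 18*212 + 19
212 = 11*19 + 3
19 = 6*3 + 1
3 = 3*1 + 0  (stop)
So 1058653/111639 = [9; 2, 14, 18, 11, 6, 3].

[9; 2, 14, 18, 11, 6, 3]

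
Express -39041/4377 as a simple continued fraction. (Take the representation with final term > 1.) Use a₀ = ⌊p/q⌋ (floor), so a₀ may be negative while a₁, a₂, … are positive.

[-9; 12, 2, 3, 3, 15]

-39041 = -9×4377 + 352
4377 = 12×352 + 153
352 = 2×153 + 46
153 = 3×46 + 15
46 = 3×15 + 1
15 = 15×1 + 0  (stop)
So -39041/4377 = [-9; 12, 2, 3, 3, 15].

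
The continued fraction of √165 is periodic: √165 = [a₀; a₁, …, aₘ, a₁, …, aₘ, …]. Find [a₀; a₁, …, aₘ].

[12; 1, 5, 2, 5, 1, 24]

a₀ = ⌊√165⌋ = 12.
With m₀=0, d₀=1 and mₖ₊₁ = dₖaₖ − mₖ, dₖ₊₁ = (n − mₖ₊₁²)/dₖ, aₖ₊₁ = ⌊(a₀+mₖ₊₁)/dₖ₊₁⌋:
  k=1: m=12, d=21, a=1
  k=2: m=9, d=4, a=5
  k=3: m=11, d=11, a=2
  k=4: m=11, d=4, a=5
  k=5: m=9, d=21, a=1
  k=6: m=12, d=1, a=24
d=1 and a=2a₀=24 at k=6, so the next step gives (m, d) = (12, 21) again — its k=1 value — and the period has length 6.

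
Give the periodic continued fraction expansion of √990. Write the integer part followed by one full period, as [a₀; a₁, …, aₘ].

a₀ = ⌊√990⌋ = 31.
With m₀=0, d₀=1 and mₖ₊₁ = dₖaₖ − mₖ, dₖ₊₁ = (n − mₖ₊₁²)/dₖ, aₖ₊₁ = ⌊(a₀+mₖ₊₁)/dₖ₊₁⌋:
  k=1: m=31, d=29, a=2
  k=2: m=27, d=9, a=6
  k=3: m=27, d=29, a=2
  k=4: m=31, d=1, a=62
d=1 and a=2a₀=62 at k=4, so the next step gives (m, d) = (31, 29) again — its k=1 value — and the period has length 4.

[31; 2, 6, 2, 62]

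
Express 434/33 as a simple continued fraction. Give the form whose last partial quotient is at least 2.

[13; 6, 1, 1, 2]

434 = 13*33 + 5
33 = 6*5 + 3
5 = 1*3 + 2
3 = 1*2 + 1
2 = 2*1 + 0  (stop)
So 434/33 = [13; 6, 1, 1, 2].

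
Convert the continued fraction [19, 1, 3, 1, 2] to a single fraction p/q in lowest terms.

277/14

Fold from the inside: start with 2/1.
  1 + 1/2 = 3/2
  3 + 2/3 = 11/3
  1 + 3/11 = 14/11
  19 + 11/14 = 277/14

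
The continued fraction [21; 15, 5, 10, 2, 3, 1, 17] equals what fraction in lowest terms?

2725831/129396

Fold from the inside: start with 17/1.
  1 + 1/17 = 18/17
  3 + 17/18 = 71/18
  2 + 18/71 = 160/71
  10 + 71/160 = 1671/160
  5 + 160/1671 = 8515/1671
  15 + 1671/8515 = 129396/8515
  21 + 8515/129396 = 2725831/129396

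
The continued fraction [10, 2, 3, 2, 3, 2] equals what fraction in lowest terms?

1315/126

Using pₖ = aₖpₖ₋₁ + pₖ₋₂ and qₖ = aₖqₖ₋₁ + qₖ₋₂:
  k=0: a=10, p=10, q=1
  k=1: a=2, p=21, q=2
  k=2: a=3, p=73, q=7
  k=3: a=2, p=167, q=16
  k=4: a=3, p=574, q=55
  k=5: a=2, p=1315, q=126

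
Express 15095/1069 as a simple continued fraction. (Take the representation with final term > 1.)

15095 = 14×1069 + 129
1069 = 8×129 + 37
129 = 3×37 + 18
37 = 2×18 + 1
18 = 18×1 + 0  (stop)
So 15095/1069 = [14; 8, 3, 2, 18].

[14; 8, 3, 2, 18]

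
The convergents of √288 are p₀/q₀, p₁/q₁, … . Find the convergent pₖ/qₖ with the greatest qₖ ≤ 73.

√288 = [16; 1, 32, …] (period length 2).
Convergents:
  p_0/q_0 = 16/1
  p_1/q_1 = 17/1
  p_2/q_2 = 560/33
  p_3/q_3 = 577/34
  p_4/q_4 = 19024/1121
q_3 = 34 ≤ 73 < 1121 = q_4, so the answer is 577/34.

577/34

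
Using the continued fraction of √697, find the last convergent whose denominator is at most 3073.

√697 = [26; 2, 2, 52, …] (period length 3).
Convergents:
  p_0/q_0 = 26/1
  p_1/q_1 = 53/2
  p_2/q_2 = 132/5
  p_3/q_3 = 6917/262
  p_4/q_4 = 13966/529
  p_5/q_5 = 34849/1320
  p_6/q_6 = 1826114/69169
q_5 = 1320 ≤ 3073 < 69169 = q_6, so the answer is 34849/1320.

34849/1320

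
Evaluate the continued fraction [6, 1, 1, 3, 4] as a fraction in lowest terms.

197/30

Using pₖ = aₖpₖ₋₁ + pₖ₋₂ and qₖ = aₖqₖ₋₁ + qₖ₋₂:
  k=0: a=6, p=6, q=1
  k=1: a=1, p=7, q=1
  k=2: a=1, p=13, q=2
  k=3: a=3, p=46, q=7
  k=4: a=4, p=197, q=30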